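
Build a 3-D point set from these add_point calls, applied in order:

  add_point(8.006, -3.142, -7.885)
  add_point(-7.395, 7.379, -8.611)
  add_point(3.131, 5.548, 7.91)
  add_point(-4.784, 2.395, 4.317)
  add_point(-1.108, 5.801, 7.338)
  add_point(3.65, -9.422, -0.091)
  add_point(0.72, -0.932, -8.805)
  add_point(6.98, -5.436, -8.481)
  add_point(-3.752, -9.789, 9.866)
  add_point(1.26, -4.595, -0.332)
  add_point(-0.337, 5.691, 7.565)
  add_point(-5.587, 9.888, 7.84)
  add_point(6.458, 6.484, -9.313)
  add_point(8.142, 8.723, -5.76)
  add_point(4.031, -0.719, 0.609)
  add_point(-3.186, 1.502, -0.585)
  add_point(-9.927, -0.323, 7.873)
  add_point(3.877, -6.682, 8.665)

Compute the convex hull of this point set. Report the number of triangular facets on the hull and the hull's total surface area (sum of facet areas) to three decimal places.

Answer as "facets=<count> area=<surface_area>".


facets=20 area=1234.778

Extreme-point indices: [0, 1, 2, 5, 6, 7, 8, 11, 12, 13, 16, 17] — 12 of 18 on the boundary.

Triangle areas on the boundary:
  f1: (p11, p8, p16) → 53.2073
  f2: (p2, p11, p13) → 71.1037
  f3: (p2, p11, p8) → 82.3421
  f4: (p1, p11, p13) → 126.7697
  f5: (p1, p11, p16) → 91.3906
  f6: (p1, p8, p16) → 95.2928
  f7: (p1, p6, p8) → 121.6554
  f8: (p12, p7, p6) → 36.2218
  f9: (p12, p1, p13) → 30.0031
  f10: (p12, p1, p6) → 54.0298
  f11: (p5, p6, p8) → 69.7787
  f12: (p5, p7, p6) → 38.0824
  f13: (p17, p2, p8) → 48.3216
  f14: (p17, p5, p8) → 38.1989
  f15: (p17, p2, p13) → 88.6030
  f16: (p17, p5, p7) → 33.1046
  f17: (p0, p17, p13) → 104.9346
  f18: (p0, p17, p7) → 22.4617
  f19: (p0, p12, p13) → 21.1859
  f20: (p0, p12, p7) → 8.0905
Σ area = 1234.778

Euler characteristic 12−30+20 = 2 ✓


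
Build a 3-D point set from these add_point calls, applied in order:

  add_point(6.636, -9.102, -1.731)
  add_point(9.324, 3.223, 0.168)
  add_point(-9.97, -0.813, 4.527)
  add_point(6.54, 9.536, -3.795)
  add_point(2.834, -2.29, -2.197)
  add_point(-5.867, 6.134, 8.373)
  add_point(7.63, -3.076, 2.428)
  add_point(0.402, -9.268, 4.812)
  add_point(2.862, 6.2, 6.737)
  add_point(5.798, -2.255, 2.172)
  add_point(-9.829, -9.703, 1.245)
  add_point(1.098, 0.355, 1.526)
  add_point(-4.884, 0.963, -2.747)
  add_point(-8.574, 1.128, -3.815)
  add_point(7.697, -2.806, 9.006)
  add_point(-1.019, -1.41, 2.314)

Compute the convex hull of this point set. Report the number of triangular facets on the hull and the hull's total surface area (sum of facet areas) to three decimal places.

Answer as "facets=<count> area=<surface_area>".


facets=16 area=987.128

10 of the 16 inputs are extreme points: [0, 1, 2, 3, 5, 7, 8, 10, 13, 14].

Facet areas (half cross-product norm):
  f1: (p0, p14, p1) → 61.6973
  f2: (p13, p10, p2) → 40.7973
  f3: (p13, p0, p10) → 98.3855
  f4: (p5, p13, p2) → 38.2435
  f5: (p3, p0, p1) → 39.8724
  f6: (p3, p13, p0) → 142.3856
  f7: (p3, p5, p13) → 108.6193
  f8: (p7, p5, p14) → 83.4116
  f9: (p7, p0, p10) → 44.6251
  f10: (p7, p0, p14) → 46.9880
  f11: (p7, p10, p2) → 50.8977
  f12: (p7, p5, p2) → 59.3380
  f13: (p8, p5, p14) → 42.4594
  f14: (p8, p3, p5) → 45.3824
  f15: (p8, p14, p1) → 45.8766
  f16: (p8, p3, p1) → 38.1481
Σ area = 987.128

Euler: V−E+F = 10−24+16 = 2.


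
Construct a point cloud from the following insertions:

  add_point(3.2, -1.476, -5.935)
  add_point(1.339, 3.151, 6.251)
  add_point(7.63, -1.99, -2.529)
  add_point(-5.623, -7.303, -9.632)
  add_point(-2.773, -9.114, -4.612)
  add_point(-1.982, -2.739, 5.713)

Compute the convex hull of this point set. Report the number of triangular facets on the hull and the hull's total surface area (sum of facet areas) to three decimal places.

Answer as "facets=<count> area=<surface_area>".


facets=8 area=346.334

Hull vertices (6/6): indices [0, 1, 2, 3, 4, 5].

Area of each hull facet:
  f1: (p4, p2, p3) → 36.1857
  f2: (p5, p1, p3) → 50.4277
  f3: (p5, p4, p3) → 30.0116
  f4: (p5, p1, p2) → 39.9523
  f5: (p5, p4, p2) → 68.0104
  f6: (p0, p2, p3) → 19.8805
  f7: (p0, p1, p3) → 68.3039
  f8: (p0, p1, p2) → 33.5622
Σ area = 346.334

Euler: V−E+F = 6−12+8 = 2.


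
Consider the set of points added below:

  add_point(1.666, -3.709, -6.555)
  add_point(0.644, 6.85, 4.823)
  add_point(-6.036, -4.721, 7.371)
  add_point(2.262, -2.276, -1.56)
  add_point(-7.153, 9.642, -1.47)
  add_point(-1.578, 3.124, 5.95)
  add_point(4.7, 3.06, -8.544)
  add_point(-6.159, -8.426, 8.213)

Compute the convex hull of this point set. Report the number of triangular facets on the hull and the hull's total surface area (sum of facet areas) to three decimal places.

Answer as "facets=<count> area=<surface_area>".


Extreme-point indices: [0, 1, 2, 3, 4, 5, 6, 7] — 8 of 8 on the boundary.

Per-facet area ½‖(b−a)×(c−a)‖:
  f1: (p0, p6, p4) → 58.6581
  f2: (p0, p7, p4) → 140.0237
  f3: (p1, p6, p4) → 72.2986
  f4: (p2, p7, p4) → 10.7925
  f5: (p3, p0, p6) → 20.0696
  f6: (p3, p1, p6) → 51.3223
  f7: (p3, p0, p7) → 33.0305
  f8: (p3, p1, p7) → 79.7990
  f9: (p5, p1, p7) → 4.8713
  f10: (p5, p2, p7) → 8.0073
  f11: (p5, p1, p4) → 23.3108
  f12: (p5, p2, p4) → 48.4143
Σ area = 550.598

Check V−E+F: 8 − 18 + 12 = 2.

facets=12 area=550.598


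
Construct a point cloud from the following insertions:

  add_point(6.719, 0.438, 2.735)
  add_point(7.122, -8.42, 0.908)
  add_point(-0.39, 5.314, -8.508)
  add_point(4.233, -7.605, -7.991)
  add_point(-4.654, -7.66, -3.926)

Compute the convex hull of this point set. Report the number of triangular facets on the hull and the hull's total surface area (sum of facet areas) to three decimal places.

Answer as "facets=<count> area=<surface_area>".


facets=6 area=385.752

Points on the hull: [0, 1, 2, 3, 4] (5 of 5).

Facet areas (half cross-product norm):
  f1: (p0, p1, p4) → 57.7105
  f2: (p0, p2, p4) → 92.8912
  f3: (p3, p1, p4) → 45.5870
  f4: (p3, p2, p4) → 64.3077
  f5: (p3, p0, p1) → 42.3305
  f6: (p3, p0, p2) → 82.9254
Σ area = 385.752

Check V−E+F: 5 − 9 + 6 = 2.


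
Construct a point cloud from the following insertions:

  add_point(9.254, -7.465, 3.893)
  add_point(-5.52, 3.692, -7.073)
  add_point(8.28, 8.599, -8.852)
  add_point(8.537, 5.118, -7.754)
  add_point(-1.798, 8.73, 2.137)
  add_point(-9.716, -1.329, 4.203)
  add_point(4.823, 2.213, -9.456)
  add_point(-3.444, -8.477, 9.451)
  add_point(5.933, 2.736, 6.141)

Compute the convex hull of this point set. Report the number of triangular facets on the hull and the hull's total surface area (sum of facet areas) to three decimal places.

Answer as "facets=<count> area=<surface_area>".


Hull vertices (9/9): indices [0, 1, 2, 3, 4, 5, 6, 7, 8].

Triangle areas on the boundary:
  f1: (p7, p4, p5) → 68.4514
  f2: (p7, p6, p0) → 117.8290
  f3: (p3, p6, p0) → 42.4345
  f4: (p3, p2, p0) → 13.4141
  f5: (p3, p2, p6) → 8.4162
  f6: (p8, p7, p0) → 72.8698
  f7: (p8, p7, p4) → 79.1082
  f8: (p8, p2, p0) → 88.6896
  f9: (p8, p2, p4) → 76.8731
  f10: (p1, p7, p5) → 61.8969
  f11: (p1, p7, p6) → 110.5201
  f12: (p1, p4, p5) → 65.4301
  f13: (p1, p2, p4) → 76.5529
  f14: (p1, p2, p6) → 37.0109
Σ area = 919.497

Euler characteristic 9−21+14 = 2 ✓

facets=14 area=919.497


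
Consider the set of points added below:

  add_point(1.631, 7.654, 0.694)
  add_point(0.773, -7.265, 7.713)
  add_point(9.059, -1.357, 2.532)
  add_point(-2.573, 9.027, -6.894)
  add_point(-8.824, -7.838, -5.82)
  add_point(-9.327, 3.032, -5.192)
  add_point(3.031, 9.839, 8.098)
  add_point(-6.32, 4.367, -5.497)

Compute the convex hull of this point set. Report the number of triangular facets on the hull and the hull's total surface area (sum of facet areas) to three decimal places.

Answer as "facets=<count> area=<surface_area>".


facets=10 area=787.973

Hull vertices (7/8): indices [0, 1, 2, 3, 4, 5, 6].

Area of each hull facet:
  f1: (p3, p4, p5) → 39.8403
  f2: (p3, p4, p2) → 154.2035
  f3: (p3, p6, p5) → 73.1331
  f4: (p1, p4, p5) → 90.3344
  f5: (p1, p6, p5) → 149.6164
  f6: (p1, p4, p2) → 94.5680
  f7: (p1, p6, p2) → 79.0017
  f8: (p0, p6, p2) → 46.3237
  f9: (p0, p3, p2) → 43.2099
  f10: (p0, p3, p6) → 17.7418
Σ area = 787.973

Euler characteristic 7−15+10 = 2 ✓


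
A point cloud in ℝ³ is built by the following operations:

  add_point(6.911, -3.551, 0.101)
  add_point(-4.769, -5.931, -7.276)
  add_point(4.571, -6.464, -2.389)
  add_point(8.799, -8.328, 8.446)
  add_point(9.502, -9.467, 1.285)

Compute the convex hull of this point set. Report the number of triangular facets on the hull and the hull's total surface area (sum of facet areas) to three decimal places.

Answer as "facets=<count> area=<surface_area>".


facets=6 area=186.145

Extreme-point indices: [0, 1, 2, 3, 4] — 5 of 5 on the boundary.

Triangle areas on the boundary:
  f1: (p3, p4, p1) → 57.2925
  f2: (p3, p0, p1) → 58.4168
  f3: (p3, p0, p4) → 23.9172
  f4: (p2, p4, p1) → 15.1021
  f5: (p2, p0, p1) → 17.2599
  f6: (p2, p0, p4) → 14.1566
Σ area = 186.145

Euler: V−E+F = 5−9+6 = 2.


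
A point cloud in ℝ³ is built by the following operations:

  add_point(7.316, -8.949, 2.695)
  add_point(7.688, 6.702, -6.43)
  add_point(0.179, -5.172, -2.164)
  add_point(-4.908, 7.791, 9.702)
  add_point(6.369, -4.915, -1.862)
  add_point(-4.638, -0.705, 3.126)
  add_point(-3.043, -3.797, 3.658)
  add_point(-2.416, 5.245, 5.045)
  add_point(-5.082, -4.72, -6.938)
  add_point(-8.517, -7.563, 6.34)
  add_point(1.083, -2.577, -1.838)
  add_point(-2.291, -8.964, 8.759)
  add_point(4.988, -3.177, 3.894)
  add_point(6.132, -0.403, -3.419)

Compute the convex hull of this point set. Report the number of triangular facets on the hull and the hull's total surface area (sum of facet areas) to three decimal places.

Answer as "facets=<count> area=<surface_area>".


Hull vertices (8/14): indices [0, 1, 3, 4, 8, 9, 11, 12].

Area of each hull facet:
  f1: (p11, p3, p9) → 54.8427
  f2: (p8, p3, p9) → 112.7973
  f3: (p8, p3, p1) → 161.0571
  f4: (p12, p3, p1) → 114.9047
  f5: (p0, p11, p9) → 31.5257
  f6: (p0, p8, p9) → 102.9493
  f7: (p0, p11, p3) → 95.2559
  f8: (p0, p12, p3) → 18.8115
  f9: (p0, p12, p1) → 41.9050
  f10: (p4, p8, p1) → 78.4520
  f11: (p4, p0, p1) → 19.7756
  f12: (p4, p0, p8) → 34.4416
Σ area = 866.718

Check V−E+F: 8 − 18 + 12 = 2.

facets=12 area=866.718


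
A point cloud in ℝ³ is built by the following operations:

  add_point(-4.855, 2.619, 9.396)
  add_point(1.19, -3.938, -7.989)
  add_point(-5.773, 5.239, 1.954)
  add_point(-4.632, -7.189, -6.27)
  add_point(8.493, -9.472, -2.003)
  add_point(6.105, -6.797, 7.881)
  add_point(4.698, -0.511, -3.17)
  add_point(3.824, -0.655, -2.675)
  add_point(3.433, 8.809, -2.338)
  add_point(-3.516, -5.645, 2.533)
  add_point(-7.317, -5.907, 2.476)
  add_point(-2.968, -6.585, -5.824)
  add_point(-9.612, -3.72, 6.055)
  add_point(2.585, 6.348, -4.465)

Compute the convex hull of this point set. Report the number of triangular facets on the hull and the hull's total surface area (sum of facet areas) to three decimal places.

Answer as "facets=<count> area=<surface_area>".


10 of the 14 inputs are extreme points: [0, 1, 2, 3, 4, 5, 8, 10, 12, 13].

Per-facet area ½‖(b−a)×(c−a)‖:
  f1: (p5, p8, p4) → 95.4757
  f2: (p3, p1, p4) → 37.0059
  f3: (p0, p5, p12) → 62.1596
  f4: (p0, p5, p8) → 110.8112
  f5: (p10, p3, p12) → 9.0752
  f6: (p10, p3, p4) → 64.6144
  f7: (p10, p5, p12) → 34.0011
  f8: (p10, p5, p4) → 75.6182
  f9: (p2, p3, p12) → 70.0288
  f10: (p2, p0, p12) → 33.5699
  f11: (p2, p0, p8) → 39.4796
  f12: (p13, p3, p1) → 33.3082
  f13: (p13, p8, p4) → 24.8396
  f14: (p13, p1, p4) → 58.6034
  f15: (p13, p2, p8) → 17.7068
  f16: (p13, p2, p3) → 75.3791
Σ area = 841.677

Euler characteristic 10−24+16 = 2 ✓

facets=16 area=841.677


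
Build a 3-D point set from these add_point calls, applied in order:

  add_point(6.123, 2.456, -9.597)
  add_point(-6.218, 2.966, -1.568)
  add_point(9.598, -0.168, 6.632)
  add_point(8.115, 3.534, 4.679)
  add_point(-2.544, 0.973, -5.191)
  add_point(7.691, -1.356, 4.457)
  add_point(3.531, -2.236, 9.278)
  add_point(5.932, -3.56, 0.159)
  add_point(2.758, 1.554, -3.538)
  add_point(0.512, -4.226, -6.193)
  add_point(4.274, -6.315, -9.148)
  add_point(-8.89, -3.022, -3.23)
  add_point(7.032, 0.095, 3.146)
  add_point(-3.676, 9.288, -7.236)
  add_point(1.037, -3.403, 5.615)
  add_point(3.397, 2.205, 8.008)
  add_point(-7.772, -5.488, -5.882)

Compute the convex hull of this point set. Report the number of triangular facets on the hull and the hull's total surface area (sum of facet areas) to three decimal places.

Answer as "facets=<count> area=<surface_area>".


Extreme-point indices: [0, 1, 2, 3, 6, 7, 10, 11, 13, 14, 15, 16] — 12 of 17 on the boundary.

Facet areas (half cross-product norm):
  f1: (p0, p10, p2) → 74.4526
  f2: (p0, p10, p13) → 50.7030
  f3: (p16, p13, p11) → 25.5167
  f4: (p16, p10, p13) → 94.0016
  f5: (p1, p13, p11) → 24.2566
  f6: (p1, p15, p13) → 57.6866
  f7: (p3, p15, p2) → 12.9682
  f8: (p3, p15, p13) → 52.3411
  f9: (p3, p0, p2) → 29.1514
  f10: (p3, p0, p13) → 87.3419
  f11: (p7, p10, p2) → 13.7448
  f12: (p6, p15, p2) → 14.9096
  f13: (p6, p7, p2) → 27.6913
  f14: (p6, p7, p10) → 20.2800
  f15: (p6, p1, p11) → 51.9685
  f16: (p6, p1, p15) → 30.2544
  f17: (p14, p16, p10) → 85.1969
  f18: (p14, p6, p10) → 25.1709
  f19: (p14, p16, p11) → 24.5509
  f20: (p14, p6, p11) → 11.1693
Σ area = 813.356

Euler: V−E+F = 12−30+20 = 2.

facets=20 area=813.356


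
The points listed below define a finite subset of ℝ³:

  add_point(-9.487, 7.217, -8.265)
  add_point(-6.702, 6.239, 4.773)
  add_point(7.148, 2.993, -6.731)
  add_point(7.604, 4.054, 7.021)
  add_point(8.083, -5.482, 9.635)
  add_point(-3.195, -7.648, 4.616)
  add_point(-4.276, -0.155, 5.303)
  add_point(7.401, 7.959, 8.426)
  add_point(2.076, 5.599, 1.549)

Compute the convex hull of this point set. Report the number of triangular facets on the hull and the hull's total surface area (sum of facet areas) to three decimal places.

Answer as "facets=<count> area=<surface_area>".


facets=12 area=875.690

Extreme-point indices: [0, 1, 2, 3, 4, 5, 6, 7] — 8 of 9 on the boundary.

Facet areas (half cross-product norm):
  f1: (p2, p7, p0) → 137.3971
  f2: (p2, p5, p0) → 151.3102
  f3: (p2, p5, p4) → 109.5063
  f4: (p1, p7, p0) → 88.3082
  f5: (p1, p5, p0) → 95.1459
  f6: (p1, p7, p4) → 99.0073
  f7: (p3, p7, p4) → 11.8183
  f8: (p3, p2, p4) → 67.0546
  f9: (p3, p2, p7) → 26.1808
  f10: (p6, p5, p4) → 47.4885
  f11: (p6, p1, p4) → 35.3684
  f12: (p6, p1, p5) → 7.1045
Σ area = 875.690

Check V−E+F: 8 − 18 + 12 = 2.


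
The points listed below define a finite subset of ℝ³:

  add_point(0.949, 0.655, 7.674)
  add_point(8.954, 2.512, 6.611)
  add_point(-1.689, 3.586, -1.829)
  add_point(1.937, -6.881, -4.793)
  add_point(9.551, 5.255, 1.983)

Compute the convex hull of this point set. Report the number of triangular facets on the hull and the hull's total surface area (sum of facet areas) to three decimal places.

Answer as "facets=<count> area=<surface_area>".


facets=6 area=305.055

Hull vertices (5/5): indices [0, 1, 2, 3, 4].

Area of each hull facet:
  f1: (p3, p4, p2) → 68.4573
  f2: (p0, p4, p2) → 53.5903
  f3: (p0, p3, p2) → 58.6800
  f4: (p1, p3, p4) → 42.7699
  f5: (p1, p0, p4) → 21.1707
  f6: (p1, p0, p3) → 60.3866
Σ area = 305.055

Euler characteristic 5−9+6 = 2 ✓


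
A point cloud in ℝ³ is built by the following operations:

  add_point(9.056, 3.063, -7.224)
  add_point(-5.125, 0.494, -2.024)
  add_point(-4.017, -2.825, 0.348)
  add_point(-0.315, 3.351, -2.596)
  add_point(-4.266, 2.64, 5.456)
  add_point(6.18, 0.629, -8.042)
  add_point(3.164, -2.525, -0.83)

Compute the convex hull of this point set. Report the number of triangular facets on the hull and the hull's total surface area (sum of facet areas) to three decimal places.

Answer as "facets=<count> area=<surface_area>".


Points on the hull: [0, 1, 2, 3, 4, 5, 6] (7 of 7).

Per-facet area ½‖(b−a)×(c−a)‖:
  f1: (p4, p2, p1) → 15.5032
  f2: (p6, p4, p0) → 49.8276
  f3: (p6, p4, p2) → 27.0810
  f4: (p5, p2, p1) → 27.0485
  f5: (p5, p6, p0) → 15.3868
  f6: (p5, p6, p2) → 26.4668
  f7: (p3, p4, p1) → 21.8096
  f8: (p3, p4, p0) → 28.9859
  f9: (p3, p5, p1) → 21.2131
  f10: (p3, p5, p0) → 16.7357
Σ area = 250.058

Check V−E+F: 7 − 15 + 10 = 2.

facets=10 area=250.058


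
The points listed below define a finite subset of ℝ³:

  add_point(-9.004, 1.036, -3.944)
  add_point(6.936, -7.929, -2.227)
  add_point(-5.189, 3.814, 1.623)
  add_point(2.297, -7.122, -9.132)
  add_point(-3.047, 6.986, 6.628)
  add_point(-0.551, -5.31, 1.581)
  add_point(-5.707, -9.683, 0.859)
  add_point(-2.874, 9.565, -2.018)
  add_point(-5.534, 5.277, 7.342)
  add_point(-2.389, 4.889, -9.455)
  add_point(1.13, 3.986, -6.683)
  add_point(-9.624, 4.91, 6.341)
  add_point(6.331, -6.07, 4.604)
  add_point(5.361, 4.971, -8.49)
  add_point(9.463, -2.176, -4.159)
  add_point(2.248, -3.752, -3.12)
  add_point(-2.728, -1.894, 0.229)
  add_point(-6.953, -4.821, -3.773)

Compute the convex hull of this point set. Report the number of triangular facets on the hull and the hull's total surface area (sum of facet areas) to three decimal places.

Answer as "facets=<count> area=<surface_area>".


facets=22 area=978.160

Points on the hull: [0, 1, 3, 4, 6, 7, 8, 9, 11, 12, 13, 14, 17] (13 of 18).

Per-facet area ½‖(b−a)×(c−a)‖:
  f1: (p0, p6, p11) → 67.0839
  f2: (p0, p7, p11) → 53.4125
  f3: (p0, p7, p9) → 39.3772
  f4: (p13, p7, p9) → 34.3058
  f5: (p13, p3, p14) → 46.0183
  f6: (p13, p3, p9) → 47.1051
  f7: (p4, p12, p14) → 81.6993
  f8: (p4, p13, p14) → 80.6392
  f9: (p4, p13, p7) → 46.3111
  f10: (p4, p7, p11) → 31.0813
  f11: (p1, p12, p6) → 44.8808
  f12: (p1, p3, p6) → 51.8524
  f13: (p1, p12, p14) → 23.2672
  f14: (p1, p3, p14) → 27.2921
  f15: (p17, p0, p9) → 28.8543
  f16: (p17, p3, p9) → 61.4266
  f17: (p17, p0, p6) → 14.0089
  f18: (p17, p3, p6) → 37.3276
  f19: (p8, p4, p11) → 4.1859
  f20: (p8, p4, p12) → 25.0903
  f21: (p8, p6, p11) → 33.8695
  f22: (p8, p12, p6) → 99.0706
Σ area = 978.160

Euler characteristic 13−33+22 = 2 ✓


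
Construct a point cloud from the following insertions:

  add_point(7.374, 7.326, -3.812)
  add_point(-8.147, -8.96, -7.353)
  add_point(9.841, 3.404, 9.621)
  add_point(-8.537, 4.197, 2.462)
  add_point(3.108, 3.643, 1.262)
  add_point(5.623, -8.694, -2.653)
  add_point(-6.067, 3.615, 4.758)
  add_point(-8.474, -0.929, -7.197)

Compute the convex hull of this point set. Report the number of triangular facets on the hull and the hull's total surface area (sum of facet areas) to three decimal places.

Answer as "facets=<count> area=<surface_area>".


facets=10 area=836.945

Points on the hull: [0, 1, 2, 3, 5, 6, 7] (7 of 8).

Facet areas (half cross-product norm):
  f1: (p0, p2, p3) → 120.1647
  f2: (p5, p0, p2) → 108.6528
  f3: (p5, p0, p1) → 117.0020
  f4: (p6, p2, p3) → 13.0646
  f5: (p6, p1, p3) → 27.2197
  f6: (p6, p5, p2) → 133.8749
  f7: (p6, p5, p1) → 119.9600
  f8: (p7, p1, p3) → 38.4226
  f9: (p7, p0, p3) → 92.2950
  f10: (p7, p0, p1) → 66.2889
Σ area = 836.945

Euler: V−E+F = 7−15+10 = 2.


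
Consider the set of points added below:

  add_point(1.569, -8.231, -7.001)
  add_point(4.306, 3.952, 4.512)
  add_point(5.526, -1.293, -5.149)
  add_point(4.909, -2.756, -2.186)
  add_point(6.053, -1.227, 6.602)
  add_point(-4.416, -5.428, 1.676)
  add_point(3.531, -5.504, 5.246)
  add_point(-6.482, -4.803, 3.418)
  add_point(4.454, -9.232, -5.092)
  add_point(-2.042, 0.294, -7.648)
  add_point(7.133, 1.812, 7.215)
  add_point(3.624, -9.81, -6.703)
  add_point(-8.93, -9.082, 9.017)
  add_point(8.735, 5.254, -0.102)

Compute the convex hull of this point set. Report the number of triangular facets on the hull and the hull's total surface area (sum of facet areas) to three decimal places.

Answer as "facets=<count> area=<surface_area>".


facets=20 area=697.094

Extreme-point indices: [0, 1, 2, 4, 6, 7, 8, 9, 10, 11, 12, 13] — 12 of 14 on the boundary.

Area of each hull facet:
  f1: (p7, p9, p12) → 10.0180
  f2: (p0, p11, p12) → 23.7808
  f3: (p0, p9, p12) → 88.3810
  f4: (p0, p9, p11) → 5.9585
  f5: (p2, p9, p13) → 33.5041
  f6: (p2, p9, p11) → 35.9377
  f7: (p1, p7, p12) → 43.2273
  f8: (p1, p9, p13) → 44.8505
  f9: (p1, p7, p9) → 80.9204
  f10: (p6, p4, p12) → 27.8278
  f11: (p8, p2, p13) → 22.4024
  f12: (p8, p2, p11) → 7.1275
  f13: (p8, p6, p4) → 24.7909
  f14: (p8, p11, p12) → 17.5459
  f15: (p8, p6, p12) → 72.0972
  f16: (p10, p8, p13) → 64.7851
  f17: (p10, p8, p4) → 16.4947
  f18: (p10, p1, p13) → 14.4854
  f19: (p10, p4, p12) → 20.3684
  f20: (p10, p1, p12) → 42.5903
Σ area = 697.094

Euler characteristic 12−30+20 = 2 ✓


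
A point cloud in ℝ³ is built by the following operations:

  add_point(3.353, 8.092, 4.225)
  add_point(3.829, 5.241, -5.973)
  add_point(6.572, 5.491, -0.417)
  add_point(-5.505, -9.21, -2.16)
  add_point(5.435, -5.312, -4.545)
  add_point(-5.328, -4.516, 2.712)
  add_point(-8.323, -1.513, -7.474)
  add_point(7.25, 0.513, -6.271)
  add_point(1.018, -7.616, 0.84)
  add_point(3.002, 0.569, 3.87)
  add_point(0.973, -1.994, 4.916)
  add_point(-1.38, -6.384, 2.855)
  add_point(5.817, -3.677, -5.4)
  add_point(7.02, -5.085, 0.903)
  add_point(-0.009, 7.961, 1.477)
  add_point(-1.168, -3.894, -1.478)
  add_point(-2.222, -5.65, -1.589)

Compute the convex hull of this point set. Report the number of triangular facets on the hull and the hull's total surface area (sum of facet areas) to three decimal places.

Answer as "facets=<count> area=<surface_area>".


facets=26 area=661.258

Hull vertices (15/17): indices [0, 1, 2, 3, 4, 5, 6, 7, 8, 9, 10, 11, 12, 13, 14].

Triangle areas on the boundary:
  f1: (p1, p7, p6) → 40.5969
  f2: (p4, p3, p6) → 57.6042
  f3: (p4, p13, p7) → 17.8134
  f4: (p5, p3, p6) → 32.6942
  f5: (p14, p1, p6) → 61.0084
  f6: (p14, p1, p0) → 18.7231
  f7: (p14, p5, p6) → 73.1750
  f8: (p14, p5, p0) → 28.4632
  f9: (p2, p1, p7) → 17.8203
  f10: (p2, p1, p0) → 17.1546
  f11: (p2, p13, p7) → 34.3754
  f12: (p2, p13, p0) → 31.1455
  f13: (p12, p7, p6) → 32.2772
  f14: (p12, p4, p6) → 13.6172
  f15: (p12, p4, p7) → 1.2254
  f16: (p10, p5, p0) → 31.5387
  f17: (p9, p13, p0) → 19.0810
  f18: (p9, p10, p0) → 8.4349
  f19: (p9, p10, p13) → 12.8451
  f20: (p11, p5, p3) → 14.3203
  f21: (p11, p10, p5) → 11.7576
  f22: (p11, p10, p13) → 20.9170
  f23: (p8, p11, p3) → 11.7738
  f24: (p8, p11, p13) → 9.4398
  f25: (p8, p4, p3) → 25.7114
  f26: (p8, p4, p13) → 17.7444
Σ area = 661.258

Euler: V−E+F = 15−39+26 = 2.


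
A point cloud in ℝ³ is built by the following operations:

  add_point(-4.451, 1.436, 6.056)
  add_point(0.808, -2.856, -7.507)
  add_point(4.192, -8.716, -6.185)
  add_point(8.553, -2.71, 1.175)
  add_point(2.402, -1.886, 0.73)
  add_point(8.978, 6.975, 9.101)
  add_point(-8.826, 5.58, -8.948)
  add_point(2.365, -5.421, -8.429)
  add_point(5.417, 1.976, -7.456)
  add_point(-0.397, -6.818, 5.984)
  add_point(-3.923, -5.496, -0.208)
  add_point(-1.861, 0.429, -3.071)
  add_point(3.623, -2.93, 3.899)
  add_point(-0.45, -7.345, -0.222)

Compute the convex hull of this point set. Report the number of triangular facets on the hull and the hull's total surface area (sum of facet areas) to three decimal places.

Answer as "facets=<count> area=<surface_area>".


facets=16 area=853.510

Hull vertices (10/14): indices [0, 2, 3, 5, 6, 7, 8, 9, 10, 13].

Per-facet area ½‖(b−a)×(c−a)‖:
  f1: (p0, p5, p6) → 112.8621
  f2: (p8, p5, p6) → 127.1833
  f3: (p10, p0, p6) → 68.7949
  f4: (p7, p8, p6) → 58.8144
  f5: (p7, p8, p2) → 15.6007
  f6: (p7, p10, p6) → 74.4135
  f7: (p7, p10, p2) → 22.4065
  f8: (p3, p8, p5) → 63.3890
  f9: (p3, p8, p2) → 47.9751
  f10: (p13, p10, p2) → 11.8526
  f11: (p9, p10, p0) → 30.9377
  f12: (p9, p13, p10) → 12.2455
  f13: (p9, p0, p5) → 68.1127
  f14: (p9, p3, p5) → 68.5613
  f15: (p9, p3, p2) → 55.5005
  f16: (p9, p13, p2) → 14.8607
Σ area = 853.510

Check V−E+F: 10 − 24 + 16 = 2.


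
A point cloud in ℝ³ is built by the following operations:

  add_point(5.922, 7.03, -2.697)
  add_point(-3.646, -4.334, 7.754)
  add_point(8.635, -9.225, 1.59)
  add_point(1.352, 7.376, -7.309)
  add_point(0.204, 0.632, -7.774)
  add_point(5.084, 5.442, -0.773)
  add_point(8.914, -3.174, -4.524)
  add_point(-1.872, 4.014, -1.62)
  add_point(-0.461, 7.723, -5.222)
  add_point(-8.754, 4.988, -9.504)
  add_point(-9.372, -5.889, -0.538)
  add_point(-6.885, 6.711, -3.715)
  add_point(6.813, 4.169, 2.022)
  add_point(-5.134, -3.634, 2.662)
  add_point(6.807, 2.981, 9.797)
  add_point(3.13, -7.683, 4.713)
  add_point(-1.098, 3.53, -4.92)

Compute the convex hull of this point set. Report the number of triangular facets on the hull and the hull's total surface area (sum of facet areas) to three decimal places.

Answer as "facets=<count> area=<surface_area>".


Extreme-point indices: [0, 1, 2, 3, 4, 6, 8, 9, 10, 11, 12, 14, 15] — 13 of 17 on the boundary.

Per-facet area ½‖(b−a)×(c−a)‖:
  f1: (p2, p14, p6) → 62.7212
  f2: (p0, p14, p8) → 40.7664
  f3: (p3, p9, p8) → 13.3020
  f4: (p3, p0, p6) → 34.8004
  f5: (p3, p0, p8) → 9.0373
  f6: (p11, p14, p8) → 57.0905
  f7: (p11, p9, p8) → 20.9530
  f8: (p11, p1, p14) → 104.3137
  f9: (p11, p9, p10) → 41.6341
  f10: (p11, p1, p10) → 67.3449
  f11: (p12, p14, p6) → 33.4661
  f12: (p12, p0, p6) → 27.8283
  f13: (p12, p0, p14) → 9.0328
  f14: (p15, p2, p14) → 39.8451
  f15: (p15, p1, p14) → 48.6624
  f16: (p15, p2, p10) → 34.9762
  f17: (p15, p1, p10) → 41.3238
  f18: (p4, p3, p6) → 33.7047
  f19: (p4, p3, p9) → 33.4334
  f20: (p4, p9, p10) → 65.3051
  f21: (p4, p2, p10) → 106.2072
  f22: (p4, p2, p6) → 38.2003
Σ area = 963.949

Euler: V−E+F = 13−33+22 = 2.

facets=22 area=963.949


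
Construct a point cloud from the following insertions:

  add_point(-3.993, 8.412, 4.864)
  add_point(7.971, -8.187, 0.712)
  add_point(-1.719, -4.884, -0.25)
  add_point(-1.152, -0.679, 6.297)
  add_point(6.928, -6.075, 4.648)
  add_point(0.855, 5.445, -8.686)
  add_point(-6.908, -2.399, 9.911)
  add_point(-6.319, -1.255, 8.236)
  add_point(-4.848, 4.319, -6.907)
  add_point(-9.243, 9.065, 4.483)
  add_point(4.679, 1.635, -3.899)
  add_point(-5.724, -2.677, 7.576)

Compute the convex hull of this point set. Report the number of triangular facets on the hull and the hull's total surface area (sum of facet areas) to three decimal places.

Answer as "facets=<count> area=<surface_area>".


Points on the hull: [0, 1, 2, 4, 5, 6, 8, 9, 10] (9 of 12).

Per-facet area ½‖(b−a)×(c−a)‖:
  f1: (p8, p6, p9) → 84.4557
  f2: (p8, p5, p9) → 34.4315
  f3: (p8, p5, p1) → 54.6141
  f4: (p0, p6, p9) → 32.4191
  f5: (p0, p5, p9) → 37.3509
  f6: (p2, p6, p1) → 54.8704
  f7: (p2, p8, p1) → 50.4241
  f8: (p2, p8, p6) → 67.2883
  f9: (p4, p6, p1) → 27.6304
  f10: (p4, p0, p6) → 92.6780
  f11: (p10, p0, p5) → 50.0314
  f12: (p10, p4, p0) → 82.4847
  f13: (p10, p5, p1) → 19.3433
  f14: (p10, p4, p1) → 25.8304
Σ area = 713.852

Euler: V−E+F = 9−21+14 = 2.

facets=14 area=713.852


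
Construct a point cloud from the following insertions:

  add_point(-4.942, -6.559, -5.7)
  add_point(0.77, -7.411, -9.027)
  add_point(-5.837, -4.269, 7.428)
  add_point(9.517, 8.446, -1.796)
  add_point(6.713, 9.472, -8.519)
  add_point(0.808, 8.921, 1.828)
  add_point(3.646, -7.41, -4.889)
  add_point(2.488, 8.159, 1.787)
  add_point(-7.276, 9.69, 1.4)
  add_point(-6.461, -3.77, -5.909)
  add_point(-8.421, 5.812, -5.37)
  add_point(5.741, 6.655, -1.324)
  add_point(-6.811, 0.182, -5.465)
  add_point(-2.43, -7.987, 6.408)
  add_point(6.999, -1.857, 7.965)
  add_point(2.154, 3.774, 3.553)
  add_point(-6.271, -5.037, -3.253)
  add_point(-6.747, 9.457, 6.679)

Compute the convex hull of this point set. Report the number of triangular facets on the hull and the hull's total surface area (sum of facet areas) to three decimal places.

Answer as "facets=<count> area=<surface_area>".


Extreme-point indices: [0, 1, 2, 3, 4, 6, 8, 9, 10, 13, 14, 16, 17] — 13 of 18 on the boundary.

Triangle areas on the boundary:
  f1: (p4, p1, p10) → 120.7959
  f2: (p4, p17, p3) → 67.3597
  f3: (p0, p1, p13) → 39.5989
  f4: (p6, p1, p13) → 28.8531
  f5: (p6, p4, p3) → 62.3444
  f6: (p6, p4, p1) → 44.0815
  f7: (p2, p17, p10) → 85.2177
  f8: (p14, p17, p3) → 119.6517
  f9: (p14, p6, p3) → 99.3652
  f10: (p14, p6, p13) → 69.6128
  f11: (p14, p2, p13) → 28.9499
  f12: (p14, p2, p17) → 89.4254
  f13: (p8, p17, p10) → 11.1537
  f14: (p8, p4, p10) → 62.4254
  f15: (p8, p4, p17) → 39.6166
  f16: (p9, p1, p10) → 34.0839
  f17: (p9, p0, p1) → 9.2560
  f18: (p16, p0, p13) → 15.6434
  f19: (p16, p2, p13) → 26.8793
  f20: (p16, p9, p0) → 4.1510
  f21: (p16, p2, p10) → 59.8616
  f22: (p16, p9, p10) → 13.3373
Σ area = 1131.664

Euler: V−E+F = 13−33+22 = 2.

facets=22 area=1131.664


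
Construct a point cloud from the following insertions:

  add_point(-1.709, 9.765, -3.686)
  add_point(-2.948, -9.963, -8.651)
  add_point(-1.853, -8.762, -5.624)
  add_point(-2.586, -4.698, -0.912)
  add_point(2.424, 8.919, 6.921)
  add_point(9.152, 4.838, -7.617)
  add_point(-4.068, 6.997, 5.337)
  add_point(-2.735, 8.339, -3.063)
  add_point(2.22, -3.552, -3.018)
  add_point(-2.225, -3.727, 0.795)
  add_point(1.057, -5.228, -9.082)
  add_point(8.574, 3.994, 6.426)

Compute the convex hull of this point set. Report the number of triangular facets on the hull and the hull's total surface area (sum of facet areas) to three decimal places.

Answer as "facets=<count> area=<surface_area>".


11 of the 12 inputs are extreme points: [0, 1, 2, 3, 4, 5, 6, 7, 9, 10, 11].

Triangle areas on the boundary:
  f1: (p7, p1, p6) → 81.6451
  f2: (p7, p0, p6) → 6.8022
  f3: (p7, p0, p1) → 13.7015
  f4: (p10, p0, p5) → 79.9827
  f5: (p10, p0, p1) → 41.2060
  f6: (p10, p11, p5) → 91.4465
  f7: (p9, p11, p6) → 72.5991
  f8: (p4, p0, p6) → 33.6734
  f9: (p4, p11, p6) → 23.0901
  f10: (p4, p0, p5) → 71.5781
  f11: (p4, p11, p5) → 55.4874
  f12: (p2, p10, p1) → 9.7380
  f13: (p2, p10, p11) → 56.0679
  f14: (p2, p9, p11) → 46.9753
  f15: (p3, p1, p6) → 30.2157
  f16: (p3, p9, p6) → 7.8746
  f17: (p3, p2, p1) → 5.6342
  f18: (p3, p2, p9) → 2.1818
Σ area = 729.900

Euler: V−E+F = 11−27+18 = 2.

facets=18 area=729.900


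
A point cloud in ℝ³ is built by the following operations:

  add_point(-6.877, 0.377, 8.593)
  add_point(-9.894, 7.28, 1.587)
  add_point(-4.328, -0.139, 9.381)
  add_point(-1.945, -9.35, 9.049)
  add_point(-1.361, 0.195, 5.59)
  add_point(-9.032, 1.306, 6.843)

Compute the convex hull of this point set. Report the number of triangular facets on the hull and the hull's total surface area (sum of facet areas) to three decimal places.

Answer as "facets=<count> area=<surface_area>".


facets=8 area=173.037

Extreme-point indices: [0, 1, 2, 3, 4, 5] — 6 of 6 on the boundary.

Area of each hull facet:
  f1: (p3, p4, p1) → 46.1714
  f2: (p2, p4, p1) → 28.1829
  f3: (p2, p3, p4) → 22.8193
  f4: (p5, p3, p1) → 32.3376
  f5: (p0, p2, p3) → 11.8073
  f6: (p0, p5, p3) → 12.2710
  f7: (p0, p2, p1) → 11.1830
  f8: (p0, p5, p1) → 8.2644
Σ area = 173.037

Check V−E+F: 6 − 12 + 8 = 2.


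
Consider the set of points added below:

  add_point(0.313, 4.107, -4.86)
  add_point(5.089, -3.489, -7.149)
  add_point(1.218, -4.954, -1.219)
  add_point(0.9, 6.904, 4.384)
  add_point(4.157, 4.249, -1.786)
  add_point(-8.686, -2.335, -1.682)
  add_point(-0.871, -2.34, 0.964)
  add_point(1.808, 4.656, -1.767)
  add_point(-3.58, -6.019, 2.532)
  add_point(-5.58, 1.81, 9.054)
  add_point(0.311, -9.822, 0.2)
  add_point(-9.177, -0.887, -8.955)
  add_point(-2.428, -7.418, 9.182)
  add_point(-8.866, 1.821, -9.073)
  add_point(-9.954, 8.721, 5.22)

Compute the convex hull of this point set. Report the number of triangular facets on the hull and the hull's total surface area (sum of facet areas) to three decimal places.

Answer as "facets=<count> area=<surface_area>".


11 of the 15 inputs are extreme points: [0, 1, 3, 4, 5, 9, 10, 11, 12, 13, 14].

Triangle areas on the boundary:
  f1: (p9, p3, p14) → 40.9558
  f2: (p12, p10, p1) → 41.5580
  f3: (p12, p9, p3) → 44.1502
  f4: (p12, p5, p10) → 55.9971
  f5: (p12, p5, p14) → 88.4133
  f6: (p12, p9, p14) → 20.4204
  f7: (p11, p5, p10) → 41.6080
  f8: (p11, p10, p1) → 76.6453
  f9: (p11, p13, p1) → 19.8852
  f10: (p11, p13, p14) → 20.0398
  f11: (p11, p5, p14) → 45.6752
  f12: (p4, p12, p1) → 80.9184
  f13: (p4, p12, p3) → 57.7163
  f14: (p0, p13, p14) → 75.4678
  f15: (p0, p13, p1) → 47.2004
  f16: (p0, p4, p1) → 22.2156
  f17: (p0, p4, p3) → 18.0594
  f18: (p0, p3, p14) → 53.2970
Σ area = 850.223

Euler characteristic 11−27+18 = 2 ✓

facets=18 area=850.223


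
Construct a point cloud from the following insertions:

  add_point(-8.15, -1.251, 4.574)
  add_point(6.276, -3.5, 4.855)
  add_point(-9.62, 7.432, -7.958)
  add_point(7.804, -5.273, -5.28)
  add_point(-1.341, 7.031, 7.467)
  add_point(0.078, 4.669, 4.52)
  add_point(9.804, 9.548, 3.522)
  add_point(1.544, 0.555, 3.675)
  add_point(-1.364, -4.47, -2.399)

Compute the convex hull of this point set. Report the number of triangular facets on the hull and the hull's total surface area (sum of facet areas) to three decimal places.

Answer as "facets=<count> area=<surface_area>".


Hull vertices (7/9): indices [0, 1, 2, 3, 4, 6, 8].

Per-facet area ½‖(b−a)×(c−a)‖:
  f1: (p3, p6, p2) → 177.0051
  f2: (p4, p6, p2) → 104.7346
  f3: (p0, p4, p2) → 84.0753
  f4: (p8, p3, p2) → 66.3198
  f5: (p8, p0, p2) → 74.4908
  f6: (p1, p0, p4) → 70.4130
  f7: (p1, p3, p6) → 70.6072
  f8: (p1, p4, p6) → 72.3870
  f9: (p1, p8, p3) → 44.9166
  f10: (p1, p8, p0) → 54.2060
Σ area = 819.155

Euler: V−E+F = 7−15+10 = 2.

facets=10 area=819.155


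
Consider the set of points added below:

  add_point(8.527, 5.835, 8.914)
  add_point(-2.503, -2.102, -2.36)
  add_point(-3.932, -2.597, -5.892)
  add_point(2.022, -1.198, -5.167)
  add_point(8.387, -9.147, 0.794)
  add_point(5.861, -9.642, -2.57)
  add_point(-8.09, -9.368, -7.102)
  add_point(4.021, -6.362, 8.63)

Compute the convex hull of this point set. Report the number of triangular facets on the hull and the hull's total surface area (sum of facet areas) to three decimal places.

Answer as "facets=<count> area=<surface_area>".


facets=12 area=581.233

Hull vertices (8/8): indices [0, 1, 2, 3, 4, 5, 6, 7].

Per-facet area ½‖(b−a)×(c−a)‖:
  f1: (p7, p1, p6) → 63.2632
  f2: (p7, p1, p0) → 87.0652
  f3: (p3, p5, p6) → 62.0399
  f4: (p4, p7, p0) → 60.5182
  f5: (p4, p3, p0) → 94.2917
  f6: (p4, p3, p5) → 19.1152
  f7: (p4, p5, p6) → 18.2127
  f8: (p4, p7, p6) → 85.6834
  f9: (p2, p1, p6) → 13.8704
  f10: (p2, p3, p6) → 17.4498
  f11: (p2, p1, p0) → 16.2845
  f12: (p2, p3, p0) → 43.4385
Σ area = 581.233

Euler characteristic 8−18+12 = 2 ✓


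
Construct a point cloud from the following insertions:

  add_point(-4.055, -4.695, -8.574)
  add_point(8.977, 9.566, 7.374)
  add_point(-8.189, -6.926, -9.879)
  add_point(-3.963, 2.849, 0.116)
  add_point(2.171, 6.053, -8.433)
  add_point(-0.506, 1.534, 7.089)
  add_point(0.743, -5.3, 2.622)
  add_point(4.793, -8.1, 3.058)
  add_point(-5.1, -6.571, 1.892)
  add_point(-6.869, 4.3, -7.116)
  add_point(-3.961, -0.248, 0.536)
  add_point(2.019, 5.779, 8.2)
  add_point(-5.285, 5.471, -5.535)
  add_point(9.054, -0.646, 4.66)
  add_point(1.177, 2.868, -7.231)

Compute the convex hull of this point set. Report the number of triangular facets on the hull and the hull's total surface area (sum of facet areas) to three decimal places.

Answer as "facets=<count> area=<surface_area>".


facets=20 area=889.128

12 of the 15 inputs are extreme points: [0, 1, 2, 3, 4, 5, 7, 8, 9, 11, 12, 13].

Triangle areas on the boundary:
  f1: (p11, p1, p13) → 38.0616
  f2: (p4, p1, p13) → 84.1510
  f3: (p0, p4, p2) → 17.1589
  f4: (p9, p4, p2) → 52.2817
  f5: (p9, p8, p2) → 67.8644
  f6: (p7, p11, p13) → 42.7906
  f7: (p7, p8, p2) → 57.3185
  f8: (p7, p0, p2) → 29.1656
  f9: (p7, p4, p13) → 70.9128
  f10: (p7, p0, p4) → 92.6570
  f11: (p3, p9, p11) → 21.0368
  f12: (p3, p9, p8) → 36.4628
  f13: (p12, p11, p1) → 58.5363
  f14: (p12, p9, p11) → 10.1553
  f15: (p12, p4, p1) → 70.3533
  f16: (p12, p9, p4) → 9.3252
  f17: (p5, p7, p11) → 24.9564
  f18: (p5, p7, p8) → 50.0724
  f19: (p5, p3, p11) → 19.2233
  f20: (p5, p3, p8) → 36.6444
Σ area = 889.128

Euler characteristic 12−30+20 = 2 ✓


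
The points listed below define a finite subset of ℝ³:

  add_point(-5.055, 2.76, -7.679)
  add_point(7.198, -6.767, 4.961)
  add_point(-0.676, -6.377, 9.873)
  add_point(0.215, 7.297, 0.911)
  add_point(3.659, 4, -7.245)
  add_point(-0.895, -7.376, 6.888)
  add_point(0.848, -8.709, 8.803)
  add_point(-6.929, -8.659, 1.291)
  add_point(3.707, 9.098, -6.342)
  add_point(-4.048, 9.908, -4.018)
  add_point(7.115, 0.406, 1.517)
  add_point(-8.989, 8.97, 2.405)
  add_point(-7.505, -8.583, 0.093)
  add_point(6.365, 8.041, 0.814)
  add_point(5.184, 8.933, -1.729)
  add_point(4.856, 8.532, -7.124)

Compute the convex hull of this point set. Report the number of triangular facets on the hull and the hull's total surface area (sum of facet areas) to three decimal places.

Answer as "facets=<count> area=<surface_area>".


Hull vertices (14/16): indices [0, 1, 2, 4, 6, 7, 8, 9, 10, 11, 12, 13, 14, 15].

Triangle areas on the boundary:
  f1: (p12, p0, p11) → 86.7021
  f2: (p12, p6, p1) → 45.2730
  f3: (p9, p0, p11) → 32.4792
  f4: (p9, p15, p0) → 38.0788
  f5: (p4, p15, p1) → 32.5721
  f6: (p4, p15, p0) → 19.0274
  f7: (p4, p12, p1) → 121.4705
  f8: (p4, p12, p0) → 59.4189
  f9: (p2, p6, p1) → 10.4690
  f10: (p2, p13, p1) → 71.4112
  f11: (p2, p13, p11) → 131.6094
  f12: (p10, p15, p1) → 19.0182
  f13: (p10, p13, p1) → 10.9608
  f14: (p10, p13, p15) → 30.7399
  f15: (p14, p13, p15) → 4.0393
  f16: (p14, p13, p11) → 21.4931
  f17: (p14, p9, p11) → 35.9998
  f18: (p7, p12, p6) → 2.5237
  f19: (p7, p2, p6) → 16.0137
  f20: (p7, p12, p11) → 11.8242
  f21: (p7, p2, p11) → 94.7945
  f22: (p8, p9, p15) → 2.4468
  f23: (p8, p14, p15) → 3.5213
  f24: (p8, p14, p9) → 19.7112
Σ area = 921.598

Euler: V−E+F = 14−36+24 = 2.

facets=24 area=921.598


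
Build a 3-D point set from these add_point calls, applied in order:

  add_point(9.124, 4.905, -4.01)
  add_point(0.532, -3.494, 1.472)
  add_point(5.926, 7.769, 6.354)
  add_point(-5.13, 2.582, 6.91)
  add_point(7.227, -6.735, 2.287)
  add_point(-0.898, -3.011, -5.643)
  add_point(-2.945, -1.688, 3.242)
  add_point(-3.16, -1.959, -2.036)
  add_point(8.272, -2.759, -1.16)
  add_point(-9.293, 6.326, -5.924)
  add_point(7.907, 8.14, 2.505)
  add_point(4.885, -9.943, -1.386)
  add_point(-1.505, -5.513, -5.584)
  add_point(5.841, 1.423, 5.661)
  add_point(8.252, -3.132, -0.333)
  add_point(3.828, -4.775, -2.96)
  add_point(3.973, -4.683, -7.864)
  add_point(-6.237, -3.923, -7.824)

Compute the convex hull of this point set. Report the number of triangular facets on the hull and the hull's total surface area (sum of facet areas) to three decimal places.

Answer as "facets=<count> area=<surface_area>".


facets=22 area=873.538

13 of the 18 inputs are extreme points: [0, 2, 3, 4, 6, 8, 9, 10, 11, 13, 14, 16, 17].

Area of each hull facet:
  f1: (p16, p0, p9) → 97.6259
  f2: (p2, p3, p9) → 85.0322
  f3: (p2, p13, p3) → 35.2531
  f4: (p4, p3, p11) → 42.7598
  f5: (p4, p13, p3) → 47.4605
  f6: (p4, p2, p13) → 9.2183
  f7: (p17, p16, p9) → 52.0624
  f8: (p17, p16, p11) → 42.4734
  f9: (p17, p3, p9) → 74.8664
  f10: (p10, p0, p9) → 68.0928
  f11: (p10, p2, p9) → 41.7806
  f12: (p10, p14, p0) → 32.7457
  f13: (p10, p4, p2) → 32.2106
  f14: (p10, p4, p14) → 20.9074
  f15: (p8, p16, p11) → 28.9137
  f16: (p8, p4, p11) → 14.4561
  f17: (p8, p4, p14) → 1.0884
  f18: (p8, p16, p0) → 33.6760
  f19: (p8, p14, p0) → 2.6586
  f20: (p6, p3, p11) → 13.1715
  f21: (p6, p17, p11) → 68.8075
  f22: (p6, p17, p3) → 28.2768
Σ area = 873.538

Euler: V−E+F = 13−33+22 = 2.
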